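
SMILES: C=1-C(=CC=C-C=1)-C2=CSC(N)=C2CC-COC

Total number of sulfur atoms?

The symbol for sulfur appears 1 time in the SMILES.

1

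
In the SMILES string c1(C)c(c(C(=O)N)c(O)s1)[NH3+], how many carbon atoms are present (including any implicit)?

The symbol for carbon appears 6 times in the SMILES. Lowercase c denotes aromatic carbon and counts toward C.

6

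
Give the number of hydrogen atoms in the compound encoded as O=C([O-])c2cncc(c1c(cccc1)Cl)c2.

Hydrogens are implicit in SMILES; fill each atom to its normal valence:
  7 × C (aromatic): 1 H each → 7
  4 × C (aromatic): no H
  1 × C: no H
  1 × Cl: no H
  1 × N (aromatic): no H
  1 × O: no H
  1 × O (charge -1): no H
  Total hydrogens = 7.

7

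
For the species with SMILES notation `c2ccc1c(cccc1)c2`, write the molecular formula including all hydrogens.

Heavy atoms from the SMILES: 10 C.
Implicit hydrogens by atom environment:
  8 × C (aromatic): 1 H each → 8
  2 × C (aromatic): no H
  Total hydrogens = 8.
Molecular formula: C10H8

C10H8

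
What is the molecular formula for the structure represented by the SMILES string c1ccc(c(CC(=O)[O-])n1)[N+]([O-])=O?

Heavy atoms from the SMILES: 7 C, 2 N, 4 O.
Implicit hydrogens by atom environment:
  3 × C (aromatic): 1 H each → 3
  2 × C (aromatic): no H
  2 × O: no H
  2 × O (charge -1): no H
  1 × C: 2 H
  1 × C: no H
  1 × N (aromatic): no H
  1 × N (charge +1): no H
  Total hydrogens = 5.
Net charge -1.
Molecular formula: C7H5N2O4-

C7H5N2O4-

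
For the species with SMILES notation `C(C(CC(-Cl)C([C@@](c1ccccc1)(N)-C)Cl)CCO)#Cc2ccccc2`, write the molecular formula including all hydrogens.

Heavy atoms from the SMILES: 22 C, 2 Cl, 1 N, 1 O.
Implicit hydrogens by atom environment:
  10 × C (aromatic): 1 H each → 10
  3 × C: 2 H each → 6
  3 × C: 1 H each → 3
  3 × C: no H
  2 × C (aromatic): no H
  2 × Cl: no H
  1 × C: 3 H
  1 × N: 2 H
  1 × O: 1 H
  Total hydrogens = 25.
Molecular formula: C22H25Cl2NO

C22H25Cl2NO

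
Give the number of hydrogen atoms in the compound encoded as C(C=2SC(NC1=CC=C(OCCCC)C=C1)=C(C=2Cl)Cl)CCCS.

23

Hydrogens are implicit in SMILES; fill each atom to its normal valence:
  7 × C: 2 H each → 14
  6 × C (aromatic): no H
  4 × C (aromatic): 1 H each → 4
  2 × Cl: no H
  1 × C: 3 H
  1 × N: 1 H
  1 × O: no H
  1 × S: 1 H
  1 × S (aromatic): no H
  Total hydrogens = 23.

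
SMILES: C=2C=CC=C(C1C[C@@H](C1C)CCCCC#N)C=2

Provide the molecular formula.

C16H21N

Heavy atoms from the SMILES: 16 C, 1 N.
Implicit hydrogens by atom environment:
  5 × C: 2 H each → 10
  5 × C (aromatic): 1 H each → 5
  3 × C: 1 H each → 3
  1 × C: 3 H
  1 × C (aromatic): no H
  1 × C: no H
  1 × N: no H
  Total hydrogens = 21.
Molecular formula: C16H21N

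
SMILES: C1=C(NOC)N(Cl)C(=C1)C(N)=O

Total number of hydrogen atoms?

Hydrogens are implicit in SMILES; fill each atom to its normal valence:
  2 × C (aromatic): 1 H each → 2
  2 × C (aromatic): no H
  2 × O: no H
  1 × C: 3 H
  1 × C: no H
  1 × Cl: no H
  1 × N: 2 H
  1 × N: 1 H
  1 × N (aromatic): no H
  Total hydrogens = 8.

8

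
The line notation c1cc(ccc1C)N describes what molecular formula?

C7H9N

Heavy atoms from the SMILES: 7 C, 1 N.
Implicit hydrogens by atom environment:
  4 × C (aromatic): 1 H each → 4
  2 × C (aromatic): no H
  1 × C: 3 H
  1 × N: 2 H
  Total hydrogens = 9.
Molecular formula: C7H9N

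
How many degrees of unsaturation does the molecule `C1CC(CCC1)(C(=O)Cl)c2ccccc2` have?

Molecular formula from the SMILES: C13H15ClO.
DoU = (2C + 2 + N − H − X)/2 = (2·13 + 2 + 0 − 15 − 1)/2 = 12/2 = 6.
(Structurally: 2 ring(s) + 4 π bond(s) = 6.)

6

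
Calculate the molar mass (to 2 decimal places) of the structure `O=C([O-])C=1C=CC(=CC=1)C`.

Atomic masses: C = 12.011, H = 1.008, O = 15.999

135.14

Molecular formula: C8H7O2-.
M = 8×12.011 + 7×1.008 + 2×15.999 = 135.14 g/mol.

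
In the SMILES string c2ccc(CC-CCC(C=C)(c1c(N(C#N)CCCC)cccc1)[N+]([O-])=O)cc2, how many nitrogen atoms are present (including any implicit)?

3

The symbol for nitrogen appears 3 times in the SMILES.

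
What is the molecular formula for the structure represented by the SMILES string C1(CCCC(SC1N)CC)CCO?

C10H21NOS

Heavy atoms from the SMILES: 10 C, 1 N, 1 O, 1 S.
Implicit hydrogens by atom environment:
  6 × C: 2 H each → 12
  3 × C: 1 H each → 3
  1 × C: 3 H
  1 × N: 2 H
  1 × O: 1 H
  1 × S: no H
  Total hydrogens = 21.
Molecular formula: C10H21NOS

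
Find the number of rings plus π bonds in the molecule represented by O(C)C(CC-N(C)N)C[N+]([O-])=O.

1

Molecular formula from the SMILES: C6H15N3O3.
DoU = (2C + 2 + N − H − X)/2 = (2·6 + 2 + 3 − 15 − 0)/2 = 2/2 = 1.
(Structurally: 0 ring(s) + 1 π bond(s) = 1.)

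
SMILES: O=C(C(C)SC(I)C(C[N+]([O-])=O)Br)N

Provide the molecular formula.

Heavy atoms from the SMILES: 1 Br, 6 C, 1 I, 2 N, 3 O, 1 S.
Implicit hydrogens by atom environment:
  3 × C: 1 H each → 3
  2 × O: no H
  1 × Br: no H
  1 × C: 3 H
  1 × C: 2 H
  1 × C: no H
  1 × I: no H
  1 × N: 2 H
  1 × N (charge +1): no H
  1 × O (charge -1): no H
  1 × S: no H
  Total hydrogens = 10.
Molecular formula: C6H10BrIN2O3S

C6H10BrIN2O3S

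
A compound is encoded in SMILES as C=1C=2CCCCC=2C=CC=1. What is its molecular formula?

C10H12

Heavy atoms from the SMILES: 10 C.
Implicit hydrogens by atom environment:
  4 × C: 2 H each → 8
  4 × C (aromatic): 1 H each → 4
  2 × C (aromatic): no H
  Total hydrogens = 12.
Molecular formula: C10H12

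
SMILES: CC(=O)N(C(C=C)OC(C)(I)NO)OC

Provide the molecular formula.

C8H15IN2O4

Heavy atoms from the SMILES: 8 C, 1 I, 2 N, 4 O.
Implicit hydrogens by atom environment:
  3 × C: 3 H each → 9
  3 × O: no H
  2 × C: 1 H each → 2
  2 × C: no H
  1 × C: 2 H
  1 × I: no H
  1 × N: 1 H
  1 × N: no H
  1 × O: 1 H
  Total hydrogens = 15.
Molecular formula: C8H15IN2O4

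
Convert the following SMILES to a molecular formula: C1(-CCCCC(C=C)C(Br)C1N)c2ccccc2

C16H22BrN

Heavy atoms from the SMILES: 1 Br, 16 C, 1 N.
Implicit hydrogens by atom environment:
  5 × C: 2 H each → 10
  5 × C: 1 H each → 5
  5 × C (aromatic): 1 H each → 5
  1 × Br: no H
  1 × C (aromatic): no H
  1 × N: 2 H
  Total hydrogens = 22.
Molecular formula: C16H22BrN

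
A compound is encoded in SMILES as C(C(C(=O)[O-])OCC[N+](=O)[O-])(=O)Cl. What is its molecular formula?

C5H5ClNO6-

Heavy atoms from the SMILES: 5 C, 1 Cl, 1 N, 6 O.
Implicit hydrogens by atom environment:
  4 × O: no H
  2 × C: 2 H each → 4
  2 × C: no H
  2 × O (charge -1): no H
  1 × C: 1 H
  1 × Cl: no H
  1 × N (charge +1): no H
  Total hydrogens = 5.
Net charge -1.
Molecular formula: C5H5ClNO6-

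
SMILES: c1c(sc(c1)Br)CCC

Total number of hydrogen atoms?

Hydrogens are implicit in SMILES; fill each atom to its normal valence:
  2 × C: 2 H each → 4
  2 × C (aromatic): 1 H each → 2
  2 × C (aromatic): no H
  1 × Br: no H
  1 × C: 3 H
  1 × S (aromatic): no H
  Total hydrogens = 9.

9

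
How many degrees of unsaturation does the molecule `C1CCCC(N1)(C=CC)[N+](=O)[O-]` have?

3

Molecular formula from the SMILES: C8H14N2O2.
DoU = (2C + 2 + N − H − X)/2 = (2·8 + 2 + 2 − 14 − 0)/2 = 6/2 = 3.
(Structurally: 1 ring(s) + 2 π bond(s) = 3.)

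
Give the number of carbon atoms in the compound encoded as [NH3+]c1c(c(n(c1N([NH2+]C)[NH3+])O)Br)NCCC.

The symbol for carbon appears 8 times in the SMILES. Lowercase c denotes aromatic carbon and counts toward C.

8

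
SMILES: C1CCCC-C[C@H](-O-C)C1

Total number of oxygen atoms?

1

The symbol for oxygen appears 1 time in the SMILES.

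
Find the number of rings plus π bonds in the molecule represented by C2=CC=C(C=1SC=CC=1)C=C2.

7

Molecular formula from the SMILES: C10H8S.
DoU = (2C + 2 + N − H − X)/2 = (2·10 + 2 + 0 − 8 − 0)/2 = 14/2 = 7.
(Structurally: 2 ring(s) + 5 π bond(s) = 7.)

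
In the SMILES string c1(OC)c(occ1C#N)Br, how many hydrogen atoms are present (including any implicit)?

Hydrogens are implicit in SMILES; fill each atom to its normal valence:
  3 × C (aromatic): no H
  1 × Br: no H
  1 × C: 3 H
  1 × C (aromatic): 1 H
  1 × C: no H
  1 × N: no H
  1 × O (aromatic): no H
  1 × O: no H
  Total hydrogens = 4.

4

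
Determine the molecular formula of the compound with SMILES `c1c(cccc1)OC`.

Heavy atoms from the SMILES: 7 C, 1 O.
Implicit hydrogens by atom environment:
  5 × C (aromatic): 1 H each → 5
  1 × C: 3 H
  1 × C (aromatic): no H
  1 × O: no H
  Total hydrogens = 8.
Molecular formula: C7H8O

C7H8O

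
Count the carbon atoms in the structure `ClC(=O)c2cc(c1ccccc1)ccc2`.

13

The symbol for carbon appears 13 times in the SMILES. Lowercase c denotes aromatic carbon and counts toward C.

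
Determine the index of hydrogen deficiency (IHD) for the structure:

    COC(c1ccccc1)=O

Molecular formula from the SMILES: C8H8O2.
DoU = (2C + 2 + N − H − X)/2 = (2·8 + 2 + 0 − 8 − 0)/2 = 10/2 = 5.
(Structurally: 1 ring(s) + 4 π bond(s) = 5.)

5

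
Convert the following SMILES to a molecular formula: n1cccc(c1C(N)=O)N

C6H7N3O

Heavy atoms from the SMILES: 6 C, 3 N, 1 O.
Implicit hydrogens by atom environment:
  3 × C (aromatic): 1 H each → 3
  2 × C (aromatic): no H
  2 × N: 2 H each → 4
  1 × C: no H
  1 × N (aromatic): no H
  1 × O: no H
  Total hydrogens = 7.
Molecular formula: C6H7N3O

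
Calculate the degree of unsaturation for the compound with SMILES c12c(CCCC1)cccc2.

5

Molecular formula from the SMILES: C10H12.
DoU = (2C + 2 + N − H − X)/2 = (2·10 + 2 + 0 − 12 − 0)/2 = 10/2 = 5.
(Structurally: 2 ring(s) + 3 π bond(s) = 5.)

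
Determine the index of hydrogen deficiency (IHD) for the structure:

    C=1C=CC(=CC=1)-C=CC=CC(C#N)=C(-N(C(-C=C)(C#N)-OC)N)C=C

13

Molecular formula from the SMILES: C20H20N4O.
DoU = (2C + 2 + N − H − X)/2 = (2·20 + 2 + 4 − 20 − 0)/2 = 26/2 = 13.
(Structurally: 1 ring(s) + 12 π bond(s) = 13.)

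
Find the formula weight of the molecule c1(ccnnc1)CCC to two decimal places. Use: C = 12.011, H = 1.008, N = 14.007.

Molecular formula: C7H10N2.
M = 7×12.011 + 10×1.008 + 2×14.007 = 122.17 g/mol.

122.17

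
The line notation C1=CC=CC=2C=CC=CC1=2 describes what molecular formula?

C10H8

Heavy atoms from the SMILES: 10 C.
Implicit hydrogens by atom environment:
  8 × C (aromatic): 1 H each → 8
  2 × C (aromatic): no H
  Total hydrogens = 8.
Molecular formula: C10H8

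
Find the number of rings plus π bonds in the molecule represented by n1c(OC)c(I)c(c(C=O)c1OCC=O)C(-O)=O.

7

Molecular formula from the SMILES: C10H8INO6.
DoU = (2C + 2 + N − H − X)/2 = (2·10 + 2 + 1 − 8 − 1)/2 = 14/2 = 7.
(Structurally: 1 ring(s) + 6 π bond(s) = 7.)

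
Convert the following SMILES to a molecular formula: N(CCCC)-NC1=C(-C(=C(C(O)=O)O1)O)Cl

C9H13ClN2O4

Heavy atoms from the SMILES: 9 C, 1 Cl, 2 N, 4 O.
Implicit hydrogens by atom environment:
  4 × C (aromatic): no H
  3 × C: 2 H each → 6
  2 × N: 1 H each → 2
  2 × O: 1 H each → 2
  1 × C: 3 H
  1 × C: no H
  1 × Cl: no H
  1 × O (aromatic): no H
  1 × O: no H
  Total hydrogens = 13.
Molecular formula: C9H13ClN2O4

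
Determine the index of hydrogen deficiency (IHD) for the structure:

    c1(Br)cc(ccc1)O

Molecular formula from the SMILES: C6H5BrO.
DoU = (2C + 2 + N − H − X)/2 = (2·6 + 2 + 0 − 5 − 1)/2 = 8/2 = 4.
(Structurally: 1 ring(s) + 3 π bond(s) = 4.)

4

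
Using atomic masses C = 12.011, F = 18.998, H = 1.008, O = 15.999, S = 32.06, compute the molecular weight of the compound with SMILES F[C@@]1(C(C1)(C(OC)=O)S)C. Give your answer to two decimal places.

164.19

Molecular formula: C6H9FO2S.
M = 6×12.011 + 1×18.998 + 9×1.008 + 2×15.999 + 1×32.06 = 164.19 g/mol.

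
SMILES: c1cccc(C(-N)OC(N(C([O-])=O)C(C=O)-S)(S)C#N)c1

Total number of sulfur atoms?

2

The symbol for sulfur appears 2 times in the SMILES.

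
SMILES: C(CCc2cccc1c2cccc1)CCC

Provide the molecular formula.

C16H20

Heavy atoms from the SMILES: 16 C.
Implicit hydrogens by atom environment:
  7 × C (aromatic): 1 H each → 7
  5 × C: 2 H each → 10
  3 × C (aromatic): no H
  1 × C: 3 H
  Total hydrogens = 20.
Molecular formula: C16H20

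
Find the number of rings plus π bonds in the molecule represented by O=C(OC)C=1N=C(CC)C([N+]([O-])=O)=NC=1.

Molecular formula from the SMILES: C8H9N3O4.
DoU = (2C + 2 + N − H − X)/2 = (2·8 + 2 + 3 − 9 − 0)/2 = 12/2 = 6.
(Structurally: 1 ring(s) + 5 π bond(s) = 6.)

6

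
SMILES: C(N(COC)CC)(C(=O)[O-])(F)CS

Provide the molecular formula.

Heavy atoms from the SMILES: 7 C, 1 F, 1 N, 3 O, 1 S.
Implicit hydrogens by atom environment:
  3 × C: 2 H each → 6
  2 × C: 3 H each → 6
  2 × C: no H
  2 × O: no H
  1 × F: no H
  1 × N: no H
  1 × O (charge -1): no H
  1 × S: 1 H
  Total hydrogens = 13.
Net charge -1.
Molecular formula: C7H13FNO3S-

C7H13FNO3S-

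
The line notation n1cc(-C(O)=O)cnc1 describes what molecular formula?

Heavy atoms from the SMILES: 5 C, 2 N, 2 O.
Implicit hydrogens by atom environment:
  3 × C (aromatic): 1 H each → 3
  2 × N (aromatic): no H
  1 × C (aromatic): no H
  1 × C: no H
  1 × O: 1 H
  1 × O: no H
  Total hydrogens = 4.
Molecular formula: C5H4N2O2

C5H4N2O2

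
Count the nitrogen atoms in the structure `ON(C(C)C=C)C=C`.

The symbol for nitrogen appears 1 time in the SMILES.

1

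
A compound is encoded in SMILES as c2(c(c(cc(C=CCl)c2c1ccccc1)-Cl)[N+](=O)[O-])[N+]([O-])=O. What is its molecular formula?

Heavy atoms from the SMILES: 14 C, 2 Cl, 2 N, 4 O.
Implicit hydrogens by atom environment:
  6 × C (aromatic): 1 H each → 6
  6 × C (aromatic): no H
  2 × C: 1 H each → 2
  2 × Cl: no H
  2 × N (charge +1): no H
  2 × O: no H
  2 × O (charge -1): no H
  Total hydrogens = 8.
Molecular formula: C14H8Cl2N2O4

C14H8Cl2N2O4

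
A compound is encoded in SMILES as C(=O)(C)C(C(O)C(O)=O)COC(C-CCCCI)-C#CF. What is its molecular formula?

C14H20FIO5

Heavy atoms from the SMILES: 14 C, 1 F, 1 I, 5 O.
Implicit hydrogens by atom environment:
  6 × C: 2 H each → 12
  4 × C: no H
  3 × C: 1 H each → 3
  3 × O: no H
  2 × O: 1 H each → 2
  1 × C: 3 H
  1 × F: no H
  1 × I: no H
  Total hydrogens = 20.
Molecular formula: C14H20FIO5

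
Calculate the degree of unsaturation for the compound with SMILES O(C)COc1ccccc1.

Molecular formula from the SMILES: C8H10O2.
DoU = (2C + 2 + N − H − X)/2 = (2·8 + 2 + 0 − 10 − 0)/2 = 8/2 = 4.
(Structurally: 1 ring(s) + 3 π bond(s) = 4.)

4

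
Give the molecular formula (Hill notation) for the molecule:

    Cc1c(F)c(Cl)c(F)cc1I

Heavy atoms from the SMILES: 7 C, 1 Cl, 2 F, 1 I.
Implicit hydrogens by atom environment:
  5 × C (aromatic): no H
  2 × F: no H
  1 × C: 3 H
  1 × C (aromatic): 1 H
  1 × Cl: no H
  1 × I: no H
  Total hydrogens = 4.
Molecular formula: C7H4ClF2I

C7H4ClF2I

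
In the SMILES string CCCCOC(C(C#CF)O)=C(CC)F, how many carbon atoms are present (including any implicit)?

The symbol for carbon appears 11 times in the SMILES.

11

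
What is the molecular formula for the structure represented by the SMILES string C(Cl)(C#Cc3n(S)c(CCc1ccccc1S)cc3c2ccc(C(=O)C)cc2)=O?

C23H18ClNO2S2

Heavy atoms from the SMILES: 23 C, 1 Cl, 1 N, 2 O, 2 S.
Implicit hydrogens by atom environment:
  9 × C (aromatic): 1 H each → 9
  7 × C (aromatic): no H
  4 × C: no H
  2 × C: 2 H each → 4
  2 × O: no H
  2 × S: 1 H each → 2
  1 × C: 3 H
  1 × Cl: no H
  1 × N (aromatic): no H
  Total hydrogens = 18.
Molecular formula: C23H18ClNO2S2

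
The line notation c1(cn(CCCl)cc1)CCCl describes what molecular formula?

Heavy atoms from the SMILES: 8 C, 2 Cl, 1 N.
Implicit hydrogens by atom environment:
  4 × C: 2 H each → 8
  3 × C (aromatic): 1 H each → 3
  2 × Cl: no H
  1 × C (aromatic): no H
  1 × N (aromatic): no H
  Total hydrogens = 11.
Molecular formula: C8H11Cl2N

C8H11Cl2N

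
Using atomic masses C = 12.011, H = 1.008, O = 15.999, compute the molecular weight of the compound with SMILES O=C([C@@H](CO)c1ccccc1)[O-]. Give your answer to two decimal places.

Molecular formula: C9H9O3-.
M = 9×12.011 + 9×1.008 + 3×15.999 = 165.17 g/mol.

165.17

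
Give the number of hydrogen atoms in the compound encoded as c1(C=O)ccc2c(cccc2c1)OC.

Hydrogens are implicit in SMILES; fill each atom to its normal valence:
  6 × C (aromatic): 1 H each → 6
  4 × C (aromatic): no H
  2 × O: no H
  1 × C: 3 H
  1 × C: 1 H
  Total hydrogens = 10.

10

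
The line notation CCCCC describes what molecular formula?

Heavy atoms from the SMILES: 5 C.
Implicit hydrogens by atom environment:
  3 × C: 2 H each → 6
  2 × C: 3 H each → 6
  Total hydrogens = 12.
Molecular formula: C5H12

C5H12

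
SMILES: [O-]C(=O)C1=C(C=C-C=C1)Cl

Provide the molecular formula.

Heavy atoms from the SMILES: 7 C, 1 Cl, 2 O.
Implicit hydrogens by atom environment:
  4 × C (aromatic): 1 H each → 4
  2 × C (aromatic): no H
  1 × C: no H
  1 × Cl: no H
  1 × O: no H
  1 × O (charge -1): no H
  Total hydrogens = 4.
Net charge -1.
Molecular formula: C7H4ClO2-

C7H4ClO2-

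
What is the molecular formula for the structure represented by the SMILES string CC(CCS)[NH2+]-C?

Heavy atoms from the SMILES: 5 C, 1 N, 1 S.
Implicit hydrogens by atom environment:
  2 × C: 3 H each → 6
  2 × C: 2 H each → 4
  1 × C: 1 H
  1 × N (charge +1): 2 H
  1 × S: 1 H
  Total hydrogens = 14.
Net charge +1.
Molecular formula: C5H14NS+

C5H14NS+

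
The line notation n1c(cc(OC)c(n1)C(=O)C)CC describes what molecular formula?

C9H12N2O2

Heavy atoms from the SMILES: 9 C, 2 N, 2 O.
Implicit hydrogens by atom environment:
  3 × C: 3 H each → 9
  3 × C (aromatic): no H
  2 × N (aromatic): no H
  2 × O: no H
  1 × C: 2 H
  1 × C (aromatic): 1 H
  1 × C: no H
  Total hydrogens = 12.
Molecular formula: C9H12N2O2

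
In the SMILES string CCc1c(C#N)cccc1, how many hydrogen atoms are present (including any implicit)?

Hydrogens are implicit in SMILES; fill each atom to its normal valence:
  4 × C (aromatic): 1 H each → 4
  2 × C (aromatic): no H
  1 × C: 3 H
  1 × C: 2 H
  1 × C: no H
  1 × N: no H
  Total hydrogens = 9.

9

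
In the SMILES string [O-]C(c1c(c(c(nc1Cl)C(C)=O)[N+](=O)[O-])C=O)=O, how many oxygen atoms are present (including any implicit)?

The symbol for oxygen appears 6 times in the SMILES.

6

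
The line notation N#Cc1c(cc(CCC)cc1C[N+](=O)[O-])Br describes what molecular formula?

C11H11BrN2O2

Heavy atoms from the SMILES: 1 Br, 11 C, 2 N, 2 O.
Implicit hydrogens by atom environment:
  4 × C (aromatic): no H
  3 × C: 2 H each → 6
  2 × C (aromatic): 1 H each → 2
  1 × Br: no H
  1 × C: 3 H
  1 × C: no H
  1 × N: no H
  1 × N (charge +1): no H
  1 × O: no H
  1 × O (charge -1): no H
  Total hydrogens = 11.
Molecular formula: C11H11BrN2O2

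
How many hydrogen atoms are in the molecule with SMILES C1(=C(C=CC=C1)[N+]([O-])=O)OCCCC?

Hydrogens are implicit in SMILES; fill each atom to its normal valence:
  4 × C (aromatic): 1 H each → 4
  3 × C: 2 H each → 6
  2 × C (aromatic): no H
  2 × O: no H
  1 × C: 3 H
  1 × N (charge +1): no H
  1 × O (charge -1): no H
  Total hydrogens = 13.

13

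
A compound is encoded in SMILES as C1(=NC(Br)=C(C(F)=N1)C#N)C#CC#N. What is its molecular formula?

C8BrFN4

Heavy atoms from the SMILES: 1 Br, 8 C, 1 F, 4 N.
Implicit hydrogens by atom environment:
  4 × C (aromatic): no H
  4 × C: no H
  2 × N (aromatic): no H
  2 × N: no H
  1 × Br: no H
  1 × F: no H
  Total hydrogens = 0.
Molecular formula: C8BrFN4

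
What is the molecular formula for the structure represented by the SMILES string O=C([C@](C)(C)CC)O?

Heavy atoms from the SMILES: 6 C, 2 O.
Implicit hydrogens by atom environment:
  3 × C: 3 H each → 9
  2 × C: no H
  1 × C: 2 H
  1 × O: 1 H
  1 × O: no H
  Total hydrogens = 12.
Molecular formula: C6H12O2

C6H12O2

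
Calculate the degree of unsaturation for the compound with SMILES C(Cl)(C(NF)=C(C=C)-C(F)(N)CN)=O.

Molecular formula from the SMILES: C7H10ClF2N3O.
DoU = (2C + 2 + N − H − X)/2 = (2·7 + 2 + 3 − 10 − 3)/2 = 6/2 = 3.
(Structurally: 0 ring(s) + 3 π bond(s) = 3.)

3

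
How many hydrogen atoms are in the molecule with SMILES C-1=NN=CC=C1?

Hydrogens are implicit in SMILES; fill each atom to its normal valence:
  4 × C (aromatic): 1 H each → 4
  2 × N (aromatic): no H
  Total hydrogens = 4.

4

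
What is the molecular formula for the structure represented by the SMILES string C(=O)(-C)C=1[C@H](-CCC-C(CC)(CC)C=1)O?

C13H22O2

Heavy atoms from the SMILES: 13 C, 2 O.
Implicit hydrogens by atom environment:
  5 × C: 2 H each → 10
  3 × C: 3 H each → 9
  3 × C: no H
  2 × C: 1 H each → 2
  1 × O: 1 H
  1 × O: no H
  Total hydrogens = 22.
Molecular formula: C13H22O2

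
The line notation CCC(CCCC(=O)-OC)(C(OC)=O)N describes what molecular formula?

Heavy atoms from the SMILES: 10 C, 1 N, 4 O.
Implicit hydrogens by atom environment:
  4 × C: 2 H each → 8
  4 × O: no H
  3 × C: 3 H each → 9
  3 × C: no H
  1 × N: 2 H
  Total hydrogens = 19.
Molecular formula: C10H19NO4

C10H19NO4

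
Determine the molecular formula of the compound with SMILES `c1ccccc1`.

C6H6

Heavy atoms from the SMILES: 6 C.
Implicit hydrogens by atom environment:
  6 × C (aromatic): 1 H each → 6
  Total hydrogens = 6.
Molecular formula: C6H6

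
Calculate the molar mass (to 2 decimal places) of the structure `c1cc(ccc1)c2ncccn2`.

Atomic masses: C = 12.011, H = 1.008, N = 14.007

156.19

Molecular formula: C10H8N2.
M = 10×12.011 + 8×1.008 + 2×14.007 = 156.19 g/mol.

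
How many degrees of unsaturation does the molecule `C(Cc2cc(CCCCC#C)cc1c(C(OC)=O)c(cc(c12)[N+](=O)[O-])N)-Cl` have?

Molecular formula from the SMILES: C20H21ClN2O4.
DoU = (2C + 2 + N − H − X)/2 = (2·20 + 2 + 2 − 21 − 1)/2 = 22/2 = 11.
(Structurally: 2 ring(s) + 9 π bond(s) = 11.)

11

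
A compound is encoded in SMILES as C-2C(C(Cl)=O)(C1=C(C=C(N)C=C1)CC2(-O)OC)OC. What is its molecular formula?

Heavy atoms from the SMILES: 13 C, 1 Cl, 1 N, 4 O.
Implicit hydrogens by atom environment:
  3 × C (aromatic): 1 H each → 3
  3 × C (aromatic): no H
  3 × C: no H
  3 × O: no H
  2 × C: 3 H each → 6
  2 × C: 2 H each → 4
  1 × Cl: no H
  1 × N: 2 H
  1 × O: 1 H
  Total hydrogens = 16.
Molecular formula: C13H16ClNO4

C13H16ClNO4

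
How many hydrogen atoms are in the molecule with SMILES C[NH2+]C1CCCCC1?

16

Hydrogens are implicit in SMILES; fill each atom to its normal valence:
  5 × C: 2 H each → 10
  1 × C: 3 H
  1 × C: 1 H
  1 × N (charge +1): 2 H
  Total hydrogens = 16.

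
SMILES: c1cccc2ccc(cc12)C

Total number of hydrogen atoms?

Hydrogens are implicit in SMILES; fill each atom to its normal valence:
  7 × C (aromatic): 1 H each → 7
  3 × C (aromatic): no H
  1 × C: 3 H
  Total hydrogens = 10.

10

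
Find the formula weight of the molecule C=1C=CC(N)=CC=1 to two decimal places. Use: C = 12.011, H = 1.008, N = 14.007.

93.13

Molecular formula: C6H7N.
M = 6×12.011 + 7×1.008 + 1×14.007 = 93.13 g/mol.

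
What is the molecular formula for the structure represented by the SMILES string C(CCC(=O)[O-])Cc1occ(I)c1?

C9H10IO3-

Heavy atoms from the SMILES: 9 C, 1 I, 3 O.
Implicit hydrogens by atom environment:
  4 × C: 2 H each → 8
  2 × C (aromatic): 1 H each → 2
  2 × C (aromatic): no H
  1 × C: no H
  1 × I: no H
  1 × O (aromatic): no H
  1 × O: no H
  1 × O (charge -1): no H
  Total hydrogens = 10.
Net charge -1.
Molecular formula: C9H10IO3-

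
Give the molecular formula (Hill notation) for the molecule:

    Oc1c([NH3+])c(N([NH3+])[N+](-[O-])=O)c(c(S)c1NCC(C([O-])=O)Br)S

C9H13BrN5O5S2+

Heavy atoms from the SMILES: 1 Br, 9 C, 5 N, 5 O, 2 S.
Implicit hydrogens by atom environment:
  6 × C (aromatic): no H
  2 × N (charge +1): 3 H each → 6
  2 × O: no H
  2 × O (charge -1): no H
  2 × S: 1 H each → 2
  1 × Br: no H
  1 × C: 2 H
  1 × C: 1 H
  1 × C: no H
  1 × N: 1 H
  1 × N: no H
  1 × N (charge +1): no H
  1 × O: 1 H
  Total hydrogens = 13.
Net charge +1.
Molecular formula: C9H13BrN5O5S2+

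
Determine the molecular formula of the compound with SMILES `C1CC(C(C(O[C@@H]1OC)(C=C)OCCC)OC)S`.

Heavy atoms from the SMILES: 13 C, 4 O, 1 S.
Implicit hydrogens by atom environment:
  5 × C: 2 H each → 10
  4 × C: 1 H each → 4
  4 × O: no H
  3 × C: 3 H each → 9
  1 × C: no H
  1 × S: 1 H
  Total hydrogens = 24.
Molecular formula: C13H24O4S

C13H24O4S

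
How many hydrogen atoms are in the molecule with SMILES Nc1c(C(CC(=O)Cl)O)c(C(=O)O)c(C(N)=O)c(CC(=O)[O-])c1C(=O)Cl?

Hydrogens are implicit in SMILES; fill each atom to its normal valence:
  6 × C (aromatic): no H
  5 × C: no H
  5 × O: no H
  2 × C: 2 H each → 4
  2 × Cl: no H
  2 × N: 2 H each → 4
  2 × O: 1 H each → 2
  1 × C: 1 H
  1 × O (charge -1): no H
  Total hydrogens = 11.

11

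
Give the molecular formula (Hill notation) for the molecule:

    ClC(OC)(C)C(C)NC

C6H14ClNO

Heavy atoms from the SMILES: 6 C, 1 Cl, 1 N, 1 O.
Implicit hydrogens by atom environment:
  4 × C: 3 H each → 12
  1 × C: 1 H
  1 × C: no H
  1 × Cl: no H
  1 × N: 1 H
  1 × O: no H
  Total hydrogens = 14.
Molecular formula: C6H14ClNO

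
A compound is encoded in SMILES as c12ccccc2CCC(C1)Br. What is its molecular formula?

C10H11Br

Heavy atoms from the SMILES: 1 Br, 10 C.
Implicit hydrogens by atom environment:
  4 × C (aromatic): 1 H each → 4
  3 × C: 2 H each → 6
  2 × C (aromatic): no H
  1 × Br: no H
  1 × C: 1 H
  Total hydrogens = 11.
Molecular formula: C10H11Br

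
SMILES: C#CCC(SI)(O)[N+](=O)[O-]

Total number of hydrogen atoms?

Hydrogens are implicit in SMILES; fill each atom to its normal valence:
  2 × C: no H
  1 × C: 2 H
  1 × C: 1 H
  1 × I: no H
  1 × N (charge +1): no H
  1 × O: 1 H
  1 × O: no H
  1 × O (charge -1): no H
  1 × S: no H
  Total hydrogens = 4.

4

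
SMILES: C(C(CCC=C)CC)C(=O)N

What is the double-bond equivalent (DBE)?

Molecular formula from the SMILES: C9H17NO.
DoU = (2C + 2 + N − H − X)/2 = (2·9 + 2 + 1 − 17 − 0)/2 = 4/2 = 2.
(Structurally: 0 ring(s) + 2 π bond(s) = 2.)

2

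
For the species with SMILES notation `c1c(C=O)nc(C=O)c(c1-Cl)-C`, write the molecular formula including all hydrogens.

C8H6ClNO2

Heavy atoms from the SMILES: 8 C, 1 Cl, 1 N, 2 O.
Implicit hydrogens by atom environment:
  4 × C (aromatic): no H
  2 × C: 1 H each → 2
  2 × O: no H
  1 × C: 3 H
  1 × C (aromatic): 1 H
  1 × Cl: no H
  1 × N (aromatic): no H
  Total hydrogens = 6.
Molecular formula: C8H6ClNO2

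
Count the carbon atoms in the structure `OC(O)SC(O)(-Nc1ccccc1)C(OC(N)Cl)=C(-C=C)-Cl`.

The symbol for carbon appears 13 times in the SMILES. Lowercase c denotes aromatic carbon and counts toward C.

13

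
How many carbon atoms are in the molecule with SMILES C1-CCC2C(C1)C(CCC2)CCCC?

14

The symbol for carbon appears 14 times in the SMILES.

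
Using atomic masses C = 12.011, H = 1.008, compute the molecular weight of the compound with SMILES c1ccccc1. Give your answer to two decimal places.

Molecular formula: C6H6.
M = 6×12.011 + 6×1.008 = 78.11 g/mol.

78.11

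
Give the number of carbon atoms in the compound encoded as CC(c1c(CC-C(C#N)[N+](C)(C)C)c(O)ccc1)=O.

The symbol for carbon appears 15 times in the SMILES. Lowercase c denotes aromatic carbon and counts toward C.

15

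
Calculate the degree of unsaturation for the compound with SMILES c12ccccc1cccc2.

Molecular formula from the SMILES: C10H8.
DoU = (2C + 2 + N − H − X)/2 = (2·10 + 2 + 0 − 8 − 0)/2 = 14/2 = 7.
(Structurally: 2 ring(s) + 5 π bond(s) = 7.)

7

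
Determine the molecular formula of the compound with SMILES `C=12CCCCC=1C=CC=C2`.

C10H12

Heavy atoms from the SMILES: 10 C.
Implicit hydrogens by atom environment:
  4 × C: 2 H each → 8
  4 × C (aromatic): 1 H each → 4
  2 × C (aromatic): no H
  Total hydrogens = 12.
Molecular formula: C10H12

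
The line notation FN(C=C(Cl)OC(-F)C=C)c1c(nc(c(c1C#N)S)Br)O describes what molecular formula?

C11H7BrClF2N3O2S

Heavy atoms from the SMILES: 1 Br, 11 C, 1 Cl, 2 F, 3 N, 2 O, 1 S.
Implicit hydrogens by atom environment:
  5 × C (aromatic): no H
  3 × C: 1 H each → 3
  2 × C: no H
  2 × F: no H
  2 × N: no H
  1 × Br: no H
  1 × C: 2 H
  1 × Cl: no H
  1 × N (aromatic): no H
  1 × O: 1 H
  1 × O: no H
  1 × S: 1 H
  Total hydrogens = 7.
Molecular formula: C11H7BrClF2N3O2S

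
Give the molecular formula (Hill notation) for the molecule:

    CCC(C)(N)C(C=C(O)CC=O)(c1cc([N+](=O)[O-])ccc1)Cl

Heavy atoms from the SMILES: 15 C, 1 Cl, 2 N, 4 O.
Implicit hydrogens by atom environment:
  4 × C (aromatic): 1 H each → 4
  3 × C: no H
  2 × C: 3 H each → 6
  2 × C: 2 H each → 4
  2 × C: 1 H each → 2
  2 × C (aromatic): no H
  2 × O: no H
  1 × Cl: no H
  1 × N: 2 H
  1 × N (charge +1): no H
  1 × O: 1 H
  1 × O (charge -1): no H
  Total hydrogens = 19.
Molecular formula: C15H19ClN2O4

C15H19ClN2O4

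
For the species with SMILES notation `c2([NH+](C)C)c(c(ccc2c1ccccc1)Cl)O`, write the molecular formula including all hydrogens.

C14H15ClNO+

Heavy atoms from the SMILES: 14 C, 1 Cl, 1 N, 1 O.
Implicit hydrogens by atom environment:
  7 × C (aromatic): 1 H each → 7
  5 × C (aromatic): no H
  2 × C: 3 H each → 6
  1 × Cl: no H
  1 × N (charge +1): 1 H
  1 × O: 1 H
  Total hydrogens = 15.
Net charge +1.
Molecular formula: C14H15ClNO+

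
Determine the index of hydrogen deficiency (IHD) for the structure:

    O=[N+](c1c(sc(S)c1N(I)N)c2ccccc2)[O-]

8

Molecular formula from the SMILES: C10H8IN3O2S2.
DoU = (2C + 2 + N − H − X)/2 = (2·10 + 2 + 3 − 8 − 1)/2 = 16/2 = 8.
(Structurally: 2 ring(s) + 6 π bond(s) = 8.)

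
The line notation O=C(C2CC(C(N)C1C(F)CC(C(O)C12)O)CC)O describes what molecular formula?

Heavy atoms from the SMILES: 13 C, 1 F, 1 N, 4 O.
Implicit hydrogens by atom environment:
  8 × C: 1 H each → 8
  3 × C: 2 H each → 6
  3 × O: 1 H each → 3
  1 × C: 3 H
  1 × C: no H
  1 × F: no H
  1 × N: 2 H
  1 × O: no H
  Total hydrogens = 22.
Molecular formula: C13H22FNO4

C13H22FNO4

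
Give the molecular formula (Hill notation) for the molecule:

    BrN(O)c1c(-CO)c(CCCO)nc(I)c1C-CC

C12H18BrIN2O3

Heavy atoms from the SMILES: 1 Br, 12 C, 1 I, 2 N, 3 O.
Implicit hydrogens by atom environment:
  6 × C: 2 H each → 12
  5 × C (aromatic): no H
  3 × O: 1 H each → 3
  1 × Br: no H
  1 × C: 3 H
  1 × I: no H
  1 × N (aromatic): no H
  1 × N: no H
  Total hydrogens = 18.
Molecular formula: C12H18BrIN2O3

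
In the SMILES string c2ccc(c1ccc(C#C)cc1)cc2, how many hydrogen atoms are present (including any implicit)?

Hydrogens are implicit in SMILES; fill each atom to its normal valence:
  9 × C (aromatic): 1 H each → 9
  3 × C (aromatic): no H
  1 × C: 1 H
  1 × C: no H
  Total hydrogens = 10.

10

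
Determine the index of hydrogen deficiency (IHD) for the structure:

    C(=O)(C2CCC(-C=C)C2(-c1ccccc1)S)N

Molecular formula from the SMILES: C14H17NOS.
DoU = (2C + 2 + N − H − X)/2 = (2·14 + 2 + 1 − 17 − 0)/2 = 14/2 = 7.
(Structurally: 2 ring(s) + 5 π bond(s) = 7.)

7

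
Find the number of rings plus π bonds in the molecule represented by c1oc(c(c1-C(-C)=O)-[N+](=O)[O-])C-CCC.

5

Molecular formula from the SMILES: C10H13NO4.
DoU = (2C + 2 + N − H − X)/2 = (2·10 + 2 + 1 − 13 − 0)/2 = 10/2 = 5.
(Structurally: 1 ring(s) + 4 π bond(s) = 5.)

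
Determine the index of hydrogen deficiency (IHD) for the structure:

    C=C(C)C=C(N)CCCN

Molecular formula from the SMILES: C8H16N2.
DoU = (2C + 2 + N − H − X)/2 = (2·8 + 2 + 2 − 16 − 0)/2 = 4/2 = 2.
(Structurally: 0 ring(s) + 2 π bond(s) = 2.)

2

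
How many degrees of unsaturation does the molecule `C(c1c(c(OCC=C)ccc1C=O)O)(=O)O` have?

7

Molecular formula from the SMILES: C11H10O5.
DoU = (2C + 2 + N − H − X)/2 = (2·11 + 2 + 0 − 10 − 0)/2 = 14/2 = 7.
(Structurally: 1 ring(s) + 6 π bond(s) = 7.)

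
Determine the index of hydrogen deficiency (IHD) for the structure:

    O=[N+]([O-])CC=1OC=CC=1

Molecular formula from the SMILES: C5H5NO3.
DoU = (2C + 2 + N − H − X)/2 = (2·5 + 2 + 1 − 5 − 0)/2 = 8/2 = 4.
(Structurally: 1 ring(s) + 3 π bond(s) = 4.)

4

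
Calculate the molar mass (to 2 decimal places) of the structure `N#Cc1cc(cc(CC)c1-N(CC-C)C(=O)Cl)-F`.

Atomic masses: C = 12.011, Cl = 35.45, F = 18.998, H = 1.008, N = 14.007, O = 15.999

Molecular formula: C13H14ClFN2O.
M = 13×12.011 + 1×35.45 + 1×18.998 + 14×1.008 + 2×14.007 + 1×15.999 = 268.72 g/mol.

268.72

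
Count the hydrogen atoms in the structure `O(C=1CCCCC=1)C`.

12

Hydrogens are implicit in SMILES; fill each atom to its normal valence:
  4 × C: 2 H each → 8
  1 × C: 3 H
  1 × C: 1 H
  1 × C: no H
  1 × O: no H
  Total hydrogens = 12.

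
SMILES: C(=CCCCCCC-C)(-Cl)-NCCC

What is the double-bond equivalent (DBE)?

1

Molecular formula from the SMILES: C12H24ClN.
DoU = (2C + 2 + N − H − X)/2 = (2·12 + 2 + 1 − 24 − 1)/2 = 2/2 = 1.
(Structurally: 0 ring(s) + 1 π bond(s) = 1.)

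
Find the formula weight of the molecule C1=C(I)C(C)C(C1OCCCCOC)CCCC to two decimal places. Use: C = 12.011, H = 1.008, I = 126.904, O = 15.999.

Molecular formula: C15H27IO2.
M = 15×12.011 + 27×1.008 + 1×126.904 + 2×15.999 = 366.28 g/mol.

366.28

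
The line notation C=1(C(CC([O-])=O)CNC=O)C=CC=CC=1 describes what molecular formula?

C11H12NO3-

Heavy atoms from the SMILES: 11 C, 1 N, 3 O.
Implicit hydrogens by atom environment:
  5 × C (aromatic): 1 H each → 5
  2 × C: 2 H each → 4
  2 × C: 1 H each → 2
  2 × O: no H
  1 × C (aromatic): no H
  1 × C: no H
  1 × N: 1 H
  1 × O (charge -1): no H
  Total hydrogens = 12.
Net charge -1.
Molecular formula: C11H12NO3-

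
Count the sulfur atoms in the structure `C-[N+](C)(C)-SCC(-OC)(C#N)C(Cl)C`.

1

The symbol for sulfur appears 1 time in the SMILES.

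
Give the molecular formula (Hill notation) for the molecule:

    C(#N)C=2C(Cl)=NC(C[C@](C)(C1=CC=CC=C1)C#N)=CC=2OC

Heavy atoms from the SMILES: 17 C, 1 Cl, 3 N, 1 O.
Implicit hydrogens by atom environment:
  6 × C (aromatic): 1 H each → 6
  5 × C (aromatic): no H
  3 × C: no H
  2 × C: 3 H each → 6
  2 × N: no H
  1 × C: 2 H
  1 × Cl: no H
  1 × N (aromatic): no H
  1 × O: no H
  Total hydrogens = 14.
Molecular formula: C17H14ClN3O

C17H14ClN3O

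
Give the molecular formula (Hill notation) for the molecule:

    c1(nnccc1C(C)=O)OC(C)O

C8H10N2O3

Heavy atoms from the SMILES: 8 C, 2 N, 3 O.
Implicit hydrogens by atom environment:
  2 × C: 3 H each → 6
  2 × C (aromatic): 1 H each → 2
  2 × C (aromatic): no H
  2 × N (aromatic): no H
  2 × O: no H
  1 × C: 1 H
  1 × C: no H
  1 × O: 1 H
  Total hydrogens = 10.
Molecular formula: C8H10N2O3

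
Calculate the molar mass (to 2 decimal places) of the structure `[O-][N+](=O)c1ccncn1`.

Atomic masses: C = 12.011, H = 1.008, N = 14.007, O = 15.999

125.09

Molecular formula: C4H3N3O2.
M = 4×12.011 + 3×1.008 + 3×14.007 + 2×15.999 = 125.09 g/mol.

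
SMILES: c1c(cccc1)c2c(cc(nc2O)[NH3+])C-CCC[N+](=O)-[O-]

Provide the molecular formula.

Heavy atoms from the SMILES: 15 C, 3 N, 3 O.
Implicit hydrogens by atom environment:
  6 × C (aromatic): 1 H each → 6
  5 × C (aromatic): no H
  4 × C: 2 H each → 8
  1 × N (charge +1): 3 H
  1 × N (aromatic): no H
  1 × N (charge +1): no H
  1 × O: 1 H
  1 × O: no H
  1 × O (charge -1): no H
  Total hydrogens = 18.
Net charge +1.
Molecular formula: C15H18N3O3+

C15H18N3O3+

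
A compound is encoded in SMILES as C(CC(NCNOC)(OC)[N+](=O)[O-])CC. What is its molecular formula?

Heavy atoms from the SMILES: 8 C, 3 N, 4 O.
Implicit hydrogens by atom environment:
  4 × C: 2 H each → 8
  3 × C: 3 H each → 9
  3 × O: no H
  2 × N: 1 H each → 2
  1 × C: no H
  1 × N (charge +1): no H
  1 × O (charge -1): no H
  Total hydrogens = 19.
Molecular formula: C8H19N3O4

C8H19N3O4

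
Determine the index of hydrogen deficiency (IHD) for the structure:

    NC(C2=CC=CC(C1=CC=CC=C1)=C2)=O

Molecular formula from the SMILES: C13H11NO.
DoU = (2C + 2 + N − H − X)/2 = (2·13 + 2 + 1 − 11 − 0)/2 = 18/2 = 9.
(Structurally: 2 ring(s) + 7 π bond(s) = 9.)

9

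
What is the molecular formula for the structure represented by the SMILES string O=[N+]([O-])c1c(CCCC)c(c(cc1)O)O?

Heavy atoms from the SMILES: 10 C, 1 N, 4 O.
Implicit hydrogens by atom environment:
  4 × C (aromatic): no H
  3 × C: 2 H each → 6
  2 × C (aromatic): 1 H each → 2
  2 × O: 1 H each → 2
  1 × C: 3 H
  1 × N (charge +1): no H
  1 × O: no H
  1 × O (charge -1): no H
  Total hydrogens = 13.
Molecular formula: C10H13NO4

C10H13NO4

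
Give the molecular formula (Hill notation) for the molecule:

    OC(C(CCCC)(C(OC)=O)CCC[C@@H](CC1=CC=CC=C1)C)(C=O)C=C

C23H34O4

Heavy atoms from the SMILES: 23 C, 4 O.
Implicit hydrogens by atom environment:
  8 × C: 2 H each → 16
  5 × C (aromatic): 1 H each → 5
  3 × C: 3 H each → 9
  3 × C: 1 H each → 3
  3 × C: no H
  3 × O: no H
  1 × C (aromatic): no H
  1 × O: 1 H
  Total hydrogens = 34.
Molecular formula: C23H34O4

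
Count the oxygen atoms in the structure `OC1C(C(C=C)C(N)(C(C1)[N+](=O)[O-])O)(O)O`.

6

The symbol for oxygen appears 6 times in the SMILES.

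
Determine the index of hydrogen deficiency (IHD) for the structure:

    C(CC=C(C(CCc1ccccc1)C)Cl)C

5

Molecular formula from the SMILES: C15H21Cl.
DoU = (2C + 2 + N − H − X)/2 = (2·15 + 2 + 0 − 21 − 1)/2 = 10/2 = 5.
(Structurally: 1 ring(s) + 4 π bond(s) = 5.)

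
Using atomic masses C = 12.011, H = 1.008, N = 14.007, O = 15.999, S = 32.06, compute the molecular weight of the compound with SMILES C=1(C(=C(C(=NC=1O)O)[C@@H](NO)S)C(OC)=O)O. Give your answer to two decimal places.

262.24

Molecular formula: C8H10N2O6S.
M = 8×12.011 + 10×1.008 + 2×14.007 + 6×15.999 + 1×32.06 = 262.24 g/mol.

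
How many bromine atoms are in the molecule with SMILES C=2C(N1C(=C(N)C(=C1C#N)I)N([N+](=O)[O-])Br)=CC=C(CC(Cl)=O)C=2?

1

The symbol for bromine appears 1 time in the SMILES.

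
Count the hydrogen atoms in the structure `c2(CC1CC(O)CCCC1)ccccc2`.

Hydrogens are implicit in SMILES; fill each atom to its normal valence:
  6 × C: 2 H each → 12
  5 × C (aromatic): 1 H each → 5
  2 × C: 1 H each → 2
  1 × C (aromatic): no H
  1 × O: 1 H
  Total hydrogens = 20.

20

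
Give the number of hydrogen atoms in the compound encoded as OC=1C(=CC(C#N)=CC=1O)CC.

Hydrogens are implicit in SMILES; fill each atom to its normal valence:
  4 × C (aromatic): no H
  2 × C (aromatic): 1 H each → 2
  2 × O: 1 H each → 2
  1 × C: 3 H
  1 × C: 2 H
  1 × C: no H
  1 × N: no H
  Total hydrogens = 9.

9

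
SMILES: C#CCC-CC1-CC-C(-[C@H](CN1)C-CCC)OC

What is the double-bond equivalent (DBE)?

3

Molecular formula from the SMILES: C16H29NO.
DoU = (2C + 2 + N − H − X)/2 = (2·16 + 2 + 1 − 29 − 0)/2 = 6/2 = 3.
(Structurally: 1 ring(s) + 2 π bond(s) = 3.)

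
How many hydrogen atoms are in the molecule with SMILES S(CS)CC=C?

Hydrogens are implicit in SMILES; fill each atom to its normal valence:
  3 × C: 2 H each → 6
  1 × C: 1 H
  1 × S: 1 H
  1 × S: no H
  Total hydrogens = 8.

8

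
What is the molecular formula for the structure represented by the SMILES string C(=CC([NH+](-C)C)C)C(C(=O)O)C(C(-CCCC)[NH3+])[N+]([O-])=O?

[C14H29N3O4]2+

Heavy atoms from the SMILES: 14 C, 3 N, 4 O.
Implicit hydrogens by atom environment:
  6 × C: 1 H each → 6
  4 × C: 3 H each → 12
  3 × C: 2 H each → 6
  2 × O: no H
  1 × C: no H
  1 × N (charge +1): 3 H
  1 × N (charge +1): 1 H
  1 × N (charge +1): no H
  1 × O: 1 H
  1 × O (charge -1): no H
  Total hydrogens = 29.
Net charge +2.
Molecular formula: [C14H29N3O4]2+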